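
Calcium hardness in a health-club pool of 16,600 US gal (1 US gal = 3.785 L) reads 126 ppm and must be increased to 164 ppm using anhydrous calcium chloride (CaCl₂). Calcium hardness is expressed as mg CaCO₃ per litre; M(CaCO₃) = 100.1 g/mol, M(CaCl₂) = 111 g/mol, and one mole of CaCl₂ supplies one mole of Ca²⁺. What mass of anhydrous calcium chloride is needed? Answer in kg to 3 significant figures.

Volume: 16,600 US gal × 3.785 L/gal = 62,831 L.
Hardness to add: (164 − 126) = 38 mg/L as CaCO₃ × 62,831 L = 2388 g as CaCO₃.
Moles of Ca²⁺ (1 mol Ca²⁺ ≡ 1 mol CaCO₃): 2388 / 100.1 g/mol = 23.85 mol.
Mass of CaCl₂: 23.85 × 111 = 2648 g.

2.65 kg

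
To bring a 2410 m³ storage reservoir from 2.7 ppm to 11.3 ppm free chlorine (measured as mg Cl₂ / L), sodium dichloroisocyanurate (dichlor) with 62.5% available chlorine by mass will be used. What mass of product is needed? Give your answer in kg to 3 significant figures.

Volume: 2410 m³ = 2,410,000 L.
Chlorine deficit: 11.3 − 2.7 = 8.6 ppm = 8.6 mg/L as Cl₂.
Cl₂ equivalent needed: 8.6 mg/L × 2,410,000 L = 20,730,000 mg = 20,730 g.
Product at 62.5% available chlorine: 20,730 / 0.625 = 33,160 g.

33.2 kg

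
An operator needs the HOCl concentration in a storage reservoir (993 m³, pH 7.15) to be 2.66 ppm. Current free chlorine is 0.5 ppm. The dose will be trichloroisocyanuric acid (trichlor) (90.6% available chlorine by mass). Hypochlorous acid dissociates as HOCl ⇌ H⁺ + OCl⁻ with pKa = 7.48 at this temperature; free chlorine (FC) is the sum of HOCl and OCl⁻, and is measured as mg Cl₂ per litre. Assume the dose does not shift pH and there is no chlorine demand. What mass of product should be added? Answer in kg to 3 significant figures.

3.73 kg

Volume: 993 m³ = 993,000 L.
[OCl⁻]/[HOCl] = 10^(pH − pKa) = 10^(7.15 − 7.48) = 0.4677; fraction as HOCl = 1/(1 + 0.4677) = 0.6813.
Free chlorine required for 2.66 ppm HOCl: 2.66 / 0.6813 = 3.904 ppm.
FC to add: 3.904 − 0.5 = 3.404 mg/L as Cl₂.
Cl₂ equivalent: 3.404 mg/L × 993,000 L = 3380 g.
Product at 90.6% available Cl: 3380 / 0.906 = 3731 g.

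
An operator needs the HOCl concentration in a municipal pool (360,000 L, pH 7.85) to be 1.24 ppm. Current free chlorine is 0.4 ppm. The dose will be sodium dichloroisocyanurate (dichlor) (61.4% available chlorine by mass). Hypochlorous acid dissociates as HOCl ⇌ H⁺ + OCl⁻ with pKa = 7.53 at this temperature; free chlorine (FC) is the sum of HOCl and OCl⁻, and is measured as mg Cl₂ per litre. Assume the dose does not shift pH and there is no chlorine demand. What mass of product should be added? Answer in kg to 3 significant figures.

2.01 kg

[OCl⁻]/[HOCl] = 10^(pH − pKa) = 10^(7.85 − 7.53) = 2.089; fraction as HOCl = 1/(1 + 2.089) = 0.3237.
Free chlorine required for 1.24 ppm HOCl: 1.24 / 0.3237 = 3.831 ppm.
FC to add: 3.831 − 0.4 = 3.431 mg/L as Cl₂.
Cl₂ equivalent: 3.431 mg/L × 360,000 L = 1235 g.
Product at 61.4% available Cl: 1235 / 0.614 = 2012 g.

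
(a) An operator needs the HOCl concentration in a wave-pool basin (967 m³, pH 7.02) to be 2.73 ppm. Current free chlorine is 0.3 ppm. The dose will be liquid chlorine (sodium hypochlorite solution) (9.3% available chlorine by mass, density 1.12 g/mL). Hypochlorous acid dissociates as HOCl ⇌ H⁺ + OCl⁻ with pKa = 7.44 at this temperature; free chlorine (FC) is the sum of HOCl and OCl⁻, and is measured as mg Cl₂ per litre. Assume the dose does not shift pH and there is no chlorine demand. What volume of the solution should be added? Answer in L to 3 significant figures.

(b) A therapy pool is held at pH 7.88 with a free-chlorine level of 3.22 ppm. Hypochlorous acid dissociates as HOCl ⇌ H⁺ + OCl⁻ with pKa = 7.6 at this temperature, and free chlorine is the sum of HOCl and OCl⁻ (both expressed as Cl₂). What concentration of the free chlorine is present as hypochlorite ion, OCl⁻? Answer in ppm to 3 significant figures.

(a) 32.2 L; (b) 2.11 ppm

(a) Volume: 967 m³ = 967,000 L.
(a) [OCl⁻]/[HOCl] = 10^(pH − pKa) = 10^(7.02 − 7.44) = 0.3802; fraction as HOCl = 1/(1 + 0.3802) = 0.7245.
(a) Free chlorine required for 2.73 ppm HOCl: 2.73 / 0.7245 = 3.768 ppm.
(a) FC to add: 3.768 − 0.3 = 3.468 mg/L as Cl₂.
(a) Cl₂ equivalent: 3.468 mg/L × 967,000 L = 3353 g.
(a) Product at 9.3% available Cl: 3353 / 0.093 = 36,060 g.
(a) Volume: 36,060 g ÷ 1.12 g/mL = 32,200 mL.

(b) [OCl⁻]/[HOCl] = 10^(pH − pKa) = 10^(7.88 − 7.6) = 10^0.28 = 1.905.
(b) Fraction as HOCl = 1 / (1 + 1.905) = 0.3442.
(b) OCl⁻ = (1 − 0.3442) × 3.22 ppm = 2.112 ppm.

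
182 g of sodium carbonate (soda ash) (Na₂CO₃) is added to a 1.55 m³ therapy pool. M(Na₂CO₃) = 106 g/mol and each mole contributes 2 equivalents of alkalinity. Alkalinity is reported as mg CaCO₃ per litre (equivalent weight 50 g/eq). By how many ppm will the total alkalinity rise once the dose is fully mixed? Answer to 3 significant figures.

Volume: 1.55 m³ = 1,550 L.
Moles of Na₂CO₃: 182 g ÷ 106 g/mol = 1.717 mol → 3.434 eq of alkalinity.
As CaCO₃: 3.434 eq × 50 g/eq = 171.7 g.
Rise: 171.7 g / 1,550 L × 1000 = 110.8 mg/L.

111 ppm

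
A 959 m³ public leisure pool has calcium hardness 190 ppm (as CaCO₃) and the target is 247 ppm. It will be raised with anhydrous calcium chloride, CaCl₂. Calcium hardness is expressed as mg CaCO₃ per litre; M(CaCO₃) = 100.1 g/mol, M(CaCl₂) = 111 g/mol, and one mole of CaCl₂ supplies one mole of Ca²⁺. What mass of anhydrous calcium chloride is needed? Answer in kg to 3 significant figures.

60.6 kg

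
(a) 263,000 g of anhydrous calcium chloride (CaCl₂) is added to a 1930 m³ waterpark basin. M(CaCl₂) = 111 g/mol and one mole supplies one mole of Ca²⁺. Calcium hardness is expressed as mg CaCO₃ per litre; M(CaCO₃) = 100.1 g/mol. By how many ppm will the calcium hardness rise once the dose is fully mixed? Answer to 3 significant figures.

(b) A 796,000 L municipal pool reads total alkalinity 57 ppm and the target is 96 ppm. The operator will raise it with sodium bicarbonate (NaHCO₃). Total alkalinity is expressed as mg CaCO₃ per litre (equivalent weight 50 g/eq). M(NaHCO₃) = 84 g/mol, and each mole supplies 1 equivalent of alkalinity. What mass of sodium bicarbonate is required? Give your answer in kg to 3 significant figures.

(a) Volume: 1930 m³ = 1,930,000 L.
(a) Moles of Ca²⁺: 263,000 g ÷ 111 g/mol = 2369 mol.
(a) As CaCO₃: 2369 mol × 100.1 g/mol = 237,200 g.
(a) Rise: 237,200 g / 1,930,000 L × 1000 = 122.9 mg/L.

(b) Alkalinity to add: (96 − 57) = 39 mg/L as CaCO₃ × 796,000 L = 31,040 g as CaCO₃.
(b) Equivalents: 31,040 g ÷ 50 g/eq = 620.9 eq.
(b) NaHCO₃ supplies 1 eq per mole → 620.9 mol.
(b) Mass: 620.9 mol × 84 g/mol = 52,150 g.

(a) 123 ppm; (b) 52.2 kg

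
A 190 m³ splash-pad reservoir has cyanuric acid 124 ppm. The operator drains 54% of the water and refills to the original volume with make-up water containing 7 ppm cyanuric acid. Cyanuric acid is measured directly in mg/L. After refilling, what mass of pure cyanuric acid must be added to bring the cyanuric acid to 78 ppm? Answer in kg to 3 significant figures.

3.26 kg

Volume: 190 m³ = 190,000 L.
After draining 54% and refilling: 124 × 0.46 + 7 × 0.54 = 60.82 ppm.
Deficit to target: 78 − 60.82 = 17.18 mg/L.
Mass: 17.18 mg/L × 190,000 L = 3264 g cyanuric acid.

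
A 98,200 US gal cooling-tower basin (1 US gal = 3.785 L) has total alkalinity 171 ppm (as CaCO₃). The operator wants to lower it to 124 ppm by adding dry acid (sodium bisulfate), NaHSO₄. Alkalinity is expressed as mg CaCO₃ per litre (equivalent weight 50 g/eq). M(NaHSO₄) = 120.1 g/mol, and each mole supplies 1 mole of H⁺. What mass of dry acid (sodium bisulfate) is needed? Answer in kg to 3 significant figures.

42.0 kg

Volume: 98,200 US gal × 3.785 L/gal = 371,687 L.
Alkalinity to neutralize: (171 − 124) = 47 mg/L as CaCO₃ × 371,687 L = 17,470 g as CaCO₃.
Equivalents of H⁺ required: 17,470 ÷ 50 g/eq = 349.4 eq = 349.4 mol NaHSO₄.
Mass of NaHSO₄: 349.4 × 120.1 = 41,960 g.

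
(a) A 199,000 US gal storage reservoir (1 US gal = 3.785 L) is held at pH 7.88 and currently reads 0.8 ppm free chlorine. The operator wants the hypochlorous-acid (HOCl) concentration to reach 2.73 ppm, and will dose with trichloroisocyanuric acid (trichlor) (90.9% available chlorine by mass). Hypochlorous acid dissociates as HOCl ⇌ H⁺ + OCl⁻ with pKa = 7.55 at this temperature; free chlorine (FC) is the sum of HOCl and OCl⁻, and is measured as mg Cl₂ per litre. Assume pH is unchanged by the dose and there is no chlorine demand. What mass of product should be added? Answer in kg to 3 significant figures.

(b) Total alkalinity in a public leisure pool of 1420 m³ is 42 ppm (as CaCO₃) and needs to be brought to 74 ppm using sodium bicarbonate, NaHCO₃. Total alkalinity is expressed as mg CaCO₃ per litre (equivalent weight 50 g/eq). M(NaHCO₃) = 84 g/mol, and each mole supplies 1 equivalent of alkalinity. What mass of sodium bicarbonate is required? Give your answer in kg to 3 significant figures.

(a) 6.44 kg; (b) 76.3 kg

(a) Volume: 199,000 US gal × 3.785 L/gal = 753,215 L.
(a) [OCl⁻]/[HOCl] = 10^(pH − pKa) = 10^(7.88 − 7.55) = 2.138; fraction as HOCl = 1/(1 + 2.138) = 0.3187.
(a) Free chlorine required for 2.73 ppm HOCl: 2.73 / 0.3187 = 8.567 ppm.
(a) FC to add: 8.567 − 0.8 = 7.767 mg/L as Cl₂.
(a) Cl₂ equivalent: 7.767 mg/L × 753,215 L = 5850 g.
(a) Product at 90.9% available Cl: 5850 / 0.909 = 6436 g.

(b) Volume: 1420 m³ = 1,420,000 L.
(b) Alkalinity to add: (74 − 42) = 32 mg/L as CaCO₃ × 1,420,000 L = 45,440 g as CaCO₃.
(b) Equivalents: 45,440 g ÷ 50 g/eq = 908.8 eq.
(b) NaHCO₃ supplies 1 eq per mole → 908.8 mol.
(b) Mass: 908.8 mol × 84 g/mol = 76,340 g.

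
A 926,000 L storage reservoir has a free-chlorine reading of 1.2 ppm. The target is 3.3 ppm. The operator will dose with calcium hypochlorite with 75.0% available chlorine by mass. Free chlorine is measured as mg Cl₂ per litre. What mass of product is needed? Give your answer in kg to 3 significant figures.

Chlorine deficit: 3.3 − 1.2 = 2.1 ppm = 2.1 mg/L as Cl₂.
Cl₂ equivalent needed: 2.1 mg/L × 926,000 L = 1,945,000 mg = 1945 g.
Product at 75.0% available chlorine: 1945 / 0.75 = 2593 g.

2.59 kg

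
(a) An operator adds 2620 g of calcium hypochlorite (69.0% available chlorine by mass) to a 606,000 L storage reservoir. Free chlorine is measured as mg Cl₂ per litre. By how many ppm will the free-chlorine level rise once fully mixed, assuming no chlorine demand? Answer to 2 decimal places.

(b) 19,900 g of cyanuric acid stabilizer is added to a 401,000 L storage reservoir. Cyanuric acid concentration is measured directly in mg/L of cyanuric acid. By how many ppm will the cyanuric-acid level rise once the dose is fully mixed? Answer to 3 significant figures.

(a) 2.98 ppm; (b) 49.6 ppm

(a) Available chlorine delivered: 2620 g × 0.69 = 1808 g as Cl₂.
(a) Concentration rise: 1808 g / 606,000 L = 2.983 mg/L = 2.98 ppm.

(b) Rise: 19,900 g / 401,000 L × 1000 = 49.63 mg/L.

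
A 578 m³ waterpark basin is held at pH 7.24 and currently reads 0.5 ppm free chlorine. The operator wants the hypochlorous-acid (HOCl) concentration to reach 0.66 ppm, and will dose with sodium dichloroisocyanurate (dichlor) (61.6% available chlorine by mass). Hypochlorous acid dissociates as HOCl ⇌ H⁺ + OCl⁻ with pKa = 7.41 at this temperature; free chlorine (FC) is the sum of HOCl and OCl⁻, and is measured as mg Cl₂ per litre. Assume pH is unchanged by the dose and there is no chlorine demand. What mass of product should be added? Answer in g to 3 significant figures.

Volume: 578 m³ = 578,000 L.
[OCl⁻]/[HOCl] = 10^(pH − pKa) = 10^(7.24 − 7.41) = 0.6761; fraction as HOCl = 1/(1 + 0.6761) = 0.5966.
Free chlorine required for 0.66 ppm HOCl: 0.66 / 0.5966 = 1.106 ppm.
FC to add: 1.106 − 0.5 = 0.6062 mg/L as Cl₂.
Cl₂ equivalent: 0.6062 mg/L × 578,000 L = 350.4 g.
Product at 61.6% available Cl: 350.4 / 0.616 = 568.8 g.

569 g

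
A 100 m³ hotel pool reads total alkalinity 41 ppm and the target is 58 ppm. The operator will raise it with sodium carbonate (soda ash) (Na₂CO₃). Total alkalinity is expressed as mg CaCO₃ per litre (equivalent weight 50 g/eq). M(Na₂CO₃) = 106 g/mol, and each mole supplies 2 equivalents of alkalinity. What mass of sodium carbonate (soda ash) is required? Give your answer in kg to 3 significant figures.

1.80 kg

Volume: 100 m³ = 100,000 L.
Alkalinity to add: (58 − 41) = 17 mg/L as CaCO₃ × 100,000 L = 1700 g as CaCO₃.
Equivalents: 1700 g ÷ 50 g/eq = 34 eq.
Each mole of Na₂CO₃ supplies 2 eq, so 34 / 2 = 17 mol.
Mass: 17 mol × 106 g/mol = 1802 g.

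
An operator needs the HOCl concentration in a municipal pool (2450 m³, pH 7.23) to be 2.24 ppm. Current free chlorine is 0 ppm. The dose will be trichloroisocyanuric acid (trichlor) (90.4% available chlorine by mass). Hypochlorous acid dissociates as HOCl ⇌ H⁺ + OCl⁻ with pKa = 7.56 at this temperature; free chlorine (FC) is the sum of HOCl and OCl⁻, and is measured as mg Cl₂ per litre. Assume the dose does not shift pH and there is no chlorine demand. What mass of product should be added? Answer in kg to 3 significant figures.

8.91 kg

Volume: 2450 m³ = 2,450,000 L.
[OCl⁻]/[HOCl] = 10^(pH − pKa) = 10^(7.23 − 7.56) = 0.4677; fraction as HOCl = 1/(1 + 0.4677) = 0.6813.
Free chlorine required for 2.24 ppm HOCl: 2.24 / 0.6813 = 3.288 ppm.
FC to add: 3.288 − 0 = 3.288 mg/L as Cl₂.
Cl₂ equivalent: 3.288 mg/L × 2,450,000 L = 8055 g.
Product at 90.4% available Cl: 8055 / 0.904 = 8910 g.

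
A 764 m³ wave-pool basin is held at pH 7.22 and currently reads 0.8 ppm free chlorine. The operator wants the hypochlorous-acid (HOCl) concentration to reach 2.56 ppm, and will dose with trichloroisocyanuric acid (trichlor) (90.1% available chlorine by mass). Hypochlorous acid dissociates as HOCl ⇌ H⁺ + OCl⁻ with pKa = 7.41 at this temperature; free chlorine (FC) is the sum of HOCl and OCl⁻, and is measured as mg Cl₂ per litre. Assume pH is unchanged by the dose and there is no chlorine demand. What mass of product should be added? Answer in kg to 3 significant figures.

Volume: 764 m³ = 764,000 L.
[OCl⁻]/[HOCl] = 10^(pH − pKa) = 10^(7.22 − 7.41) = 0.6457; fraction as HOCl = 1/(1 + 0.6457) = 0.6077.
Free chlorine required for 2.56 ppm HOCl: 2.56 / 0.6077 = 4.213 ppm.
FC to add: 4.213 − 0.8 = 3.413 mg/L as Cl₂.
Cl₂ equivalent: 3.413 mg/L × 764,000 L = 2607 g.
Product at 90.1% available Cl: 2607 / 0.901 = 2894 g.

2.89 kg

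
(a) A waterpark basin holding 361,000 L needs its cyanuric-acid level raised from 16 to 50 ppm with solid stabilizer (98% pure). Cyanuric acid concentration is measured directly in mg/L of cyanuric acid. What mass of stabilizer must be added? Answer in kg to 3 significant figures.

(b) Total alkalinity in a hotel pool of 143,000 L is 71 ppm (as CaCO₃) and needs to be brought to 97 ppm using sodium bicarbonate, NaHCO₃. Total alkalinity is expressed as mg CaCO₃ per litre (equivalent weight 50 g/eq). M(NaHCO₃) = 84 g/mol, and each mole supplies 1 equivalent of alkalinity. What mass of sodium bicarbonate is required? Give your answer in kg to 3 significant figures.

(a) 12.5 kg; (b) 6.25 kg

(a) CYA to add: (50 − 16) = 34 mg/L × 361,000 L = 12,270 g cyanuric acid.
(a) At 98% purity: 12,270 / 0.98 = 12,520 g product.

(b) Alkalinity to add: (97 − 71) = 26 mg/L as CaCO₃ × 143,000 L = 3718 g as CaCO₃.
(b) Equivalents: 3718 g ÷ 50 g/eq = 74.36 eq.
(b) NaHCO₃ supplies 1 eq per mole → 74.36 mol.
(b) Mass: 74.36 mol × 84 g/mol = 6246 g.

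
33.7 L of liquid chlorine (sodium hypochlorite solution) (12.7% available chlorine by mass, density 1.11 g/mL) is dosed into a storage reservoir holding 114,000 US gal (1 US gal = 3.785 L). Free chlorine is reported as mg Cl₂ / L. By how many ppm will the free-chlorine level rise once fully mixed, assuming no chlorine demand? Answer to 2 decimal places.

11.01 ppm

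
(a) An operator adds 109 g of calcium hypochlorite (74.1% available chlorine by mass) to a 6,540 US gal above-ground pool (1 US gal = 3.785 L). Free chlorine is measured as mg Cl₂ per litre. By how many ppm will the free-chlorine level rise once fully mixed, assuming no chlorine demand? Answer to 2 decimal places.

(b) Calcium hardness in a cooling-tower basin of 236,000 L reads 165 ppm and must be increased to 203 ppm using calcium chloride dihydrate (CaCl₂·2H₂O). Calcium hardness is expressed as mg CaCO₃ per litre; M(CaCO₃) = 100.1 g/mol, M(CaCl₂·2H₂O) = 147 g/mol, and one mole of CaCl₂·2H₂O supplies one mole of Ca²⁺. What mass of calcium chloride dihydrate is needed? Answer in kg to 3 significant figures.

(a) Volume: 6,540 US gal × 3.785 L/gal = 24,754 L.
(a) Available chlorine delivered: 109 g × 0.741 = 80.77 g as Cl₂.
(a) Concentration rise: 80.77 g / 24,754 L = 3.263 mg/L = 3.26 ppm.

(b) Hardness to add: (203 − 165) = 38 mg/L as CaCO₃ × 236,000 L = 8968 g as CaCO₃.
(b) Moles of Ca²⁺ (1 mol Ca²⁺ ≡ 1 mol CaCO₃): 8968 / 100.1 g/mol = 89.59 mol.
(b) Mass of CaCl₂·2H₂O: 89.59 × 147 = 13,170 g.

(a) 3.26 ppm; (b) 13.2 kg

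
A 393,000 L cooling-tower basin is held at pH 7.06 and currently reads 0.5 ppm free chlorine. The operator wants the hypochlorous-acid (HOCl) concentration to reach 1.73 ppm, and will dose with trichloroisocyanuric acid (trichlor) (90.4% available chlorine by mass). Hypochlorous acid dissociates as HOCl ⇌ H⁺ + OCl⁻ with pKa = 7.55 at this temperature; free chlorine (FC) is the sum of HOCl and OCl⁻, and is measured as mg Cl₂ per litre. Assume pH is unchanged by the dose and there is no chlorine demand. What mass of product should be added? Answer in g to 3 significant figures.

778 g

[OCl⁻]/[HOCl] = 10^(pH − pKa) = 10^(7.06 − 7.55) = 0.3236; fraction as HOCl = 1/(1 + 0.3236) = 0.7555.
Free chlorine required for 1.73 ppm HOCl: 1.73 / 0.7555 = 2.29 ppm.
FC to add: 2.29 − 0.5 = 1.79 mg/L as Cl₂.
Cl₂ equivalent: 1.79 mg/L × 393,000 L = 703.4 g.
Product at 90.4% available Cl: 703.4 / 0.904 = 778.1 g.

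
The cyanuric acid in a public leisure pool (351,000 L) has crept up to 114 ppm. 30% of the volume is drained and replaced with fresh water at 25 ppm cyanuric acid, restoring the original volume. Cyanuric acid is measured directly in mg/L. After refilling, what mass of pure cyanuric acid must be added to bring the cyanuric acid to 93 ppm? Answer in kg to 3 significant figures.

2.00 kg

After draining 30% and refilling: 114 × 0.70 + 25 × 0.30 = 87.3 ppm.
Deficit to target: 93 − 87.3 = 5.7 mg/L.
Mass: 5.7 mg/L × 351,000 L = 2001 g cyanuric acid.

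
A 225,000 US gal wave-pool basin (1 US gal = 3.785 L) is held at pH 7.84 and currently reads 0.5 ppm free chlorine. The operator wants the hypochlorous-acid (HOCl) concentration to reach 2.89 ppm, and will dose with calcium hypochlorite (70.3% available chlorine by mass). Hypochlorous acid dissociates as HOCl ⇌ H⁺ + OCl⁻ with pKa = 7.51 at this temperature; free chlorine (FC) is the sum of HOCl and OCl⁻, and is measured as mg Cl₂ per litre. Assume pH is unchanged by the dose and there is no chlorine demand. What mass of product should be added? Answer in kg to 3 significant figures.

Volume: 225,000 US gal × 3.785 L/gal = 851,625 L.
[OCl⁻]/[HOCl] = 10^(pH − pKa) = 10^(7.84 − 7.51) = 2.138; fraction as HOCl = 1/(1 + 2.138) = 0.3187.
Free chlorine required for 2.89 ppm HOCl: 2.89 / 0.3187 = 9.069 ppm.
FC to add: 9.069 − 0.5 = 8.569 mg/L as Cl₂.
Cl₂ equivalent: 8.569 mg/L × 851,625 L = 7297 g.
Product at 70.3% available Cl: 7297 / 0.703 = 10,380 g.

10.4 kg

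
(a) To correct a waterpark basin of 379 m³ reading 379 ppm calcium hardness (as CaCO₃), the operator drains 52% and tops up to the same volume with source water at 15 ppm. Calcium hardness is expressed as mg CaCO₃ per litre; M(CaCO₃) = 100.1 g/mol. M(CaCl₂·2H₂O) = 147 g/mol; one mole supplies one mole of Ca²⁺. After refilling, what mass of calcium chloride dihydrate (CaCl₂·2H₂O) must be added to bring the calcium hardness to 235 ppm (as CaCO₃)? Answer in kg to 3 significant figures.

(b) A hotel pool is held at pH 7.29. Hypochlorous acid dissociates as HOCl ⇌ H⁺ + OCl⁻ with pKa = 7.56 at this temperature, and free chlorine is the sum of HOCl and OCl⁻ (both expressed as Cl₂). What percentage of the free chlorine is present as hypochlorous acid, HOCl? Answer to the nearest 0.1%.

(a) Volume: 379 m³ = 379,000 L.
(a) After draining 52% and refilling: 379 × 0.48 + 15 × 0.52 = 189.72 ppm.
(a) Deficit to target: 235 − 189.72 = 45.28 mg/L.
(a) As CaCO₃: 45.28 mg/L × 379,000 L = 17,160 g; ÷ 100.1 = 171.4 mol Ca²⁺.
(a) Mass: 171.4 × 147 = 25,200 g.

(b) [OCl⁻]/[HOCl] = 10^(pH − pKa) = 10^(7.29 − 7.56) = 10^-0.27 = 0.537.
(b) Fraction as HOCl = 1 / (1 + 0.537) = 0.6506.

(a) 25.2 kg; (b) 65.1%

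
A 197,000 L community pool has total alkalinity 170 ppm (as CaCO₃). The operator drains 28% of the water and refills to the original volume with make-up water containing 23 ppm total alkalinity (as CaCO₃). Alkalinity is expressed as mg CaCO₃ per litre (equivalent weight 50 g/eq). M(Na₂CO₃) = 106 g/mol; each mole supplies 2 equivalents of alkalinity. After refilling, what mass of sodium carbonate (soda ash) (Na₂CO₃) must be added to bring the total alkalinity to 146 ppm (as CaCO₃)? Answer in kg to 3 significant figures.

3.58 kg

After draining 28% and refilling: 170 × 0.72 + 23 × 0.28 = 128.84 ppm.
Deficit to target: 146 − 128.84 = 17.16 mg/L.
As CaCO₃: 17.16 mg/L × 197,000 L = 3381 g; ÷ 50 g/eq ÷ 2 = 33.81 mol Na₂CO₃.
Mass: 33.81 × 106 = 3583 g.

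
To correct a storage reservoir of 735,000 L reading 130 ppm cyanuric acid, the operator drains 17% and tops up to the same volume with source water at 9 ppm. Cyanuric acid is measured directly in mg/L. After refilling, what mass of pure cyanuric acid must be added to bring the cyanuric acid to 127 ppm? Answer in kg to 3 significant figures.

12.9 kg

After draining 17% and refilling: 130 × 0.83 + 9 × 0.17 = 109.43 ppm.
Deficit to target: 127 − 109.43 = 17.57 mg/L.
Mass: 17.57 mg/L × 735,000 L = 12,910 g cyanuric acid.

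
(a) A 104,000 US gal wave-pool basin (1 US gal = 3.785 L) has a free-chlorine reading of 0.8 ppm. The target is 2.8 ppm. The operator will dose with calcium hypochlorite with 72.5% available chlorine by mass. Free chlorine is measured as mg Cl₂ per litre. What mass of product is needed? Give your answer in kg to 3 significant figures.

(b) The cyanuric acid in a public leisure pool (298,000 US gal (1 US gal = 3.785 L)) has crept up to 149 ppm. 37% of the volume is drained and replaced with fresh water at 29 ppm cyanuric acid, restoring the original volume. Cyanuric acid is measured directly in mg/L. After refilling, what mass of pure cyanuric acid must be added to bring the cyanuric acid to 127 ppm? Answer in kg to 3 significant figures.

(a) Volume: 104,000 US gal × 3.785 L/gal = 393,640 L.
(a) Chlorine deficit: 2.8 − 0.8 = 2 ppm = 2 mg/L as Cl₂.
(a) Cl₂ equivalent needed: 2 mg/L × 393,640 L = 787,300 mg = 787.3 g.
(a) Product at 72.5% available chlorine: 787.3 / 0.725 = 1086 g.

(b) Volume: 298,000 US gal × 3.785 L/gal = 1,127,930 L.
(b) After draining 37% and refilling: 149 × 0.63 + 29 × 0.37 = 104.6 ppm.
(b) Deficit to target: 127 − 104.6 = 22.4 mg/L.
(b) Mass: 22.4 mg/L × 1,127,930 L = 25,270 g cyanuric acid.

(a) 1.09 kg; (b) 25.3 kg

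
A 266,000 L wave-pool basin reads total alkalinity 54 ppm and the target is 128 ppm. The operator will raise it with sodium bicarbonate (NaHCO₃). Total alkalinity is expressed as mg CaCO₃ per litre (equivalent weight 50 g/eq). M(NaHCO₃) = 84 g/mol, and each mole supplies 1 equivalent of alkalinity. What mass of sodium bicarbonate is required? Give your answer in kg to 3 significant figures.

Alkalinity to add: (128 − 54) = 74 mg/L as CaCO₃ × 266,000 L = 19,680 g as CaCO₃.
Equivalents: 19,680 g ÷ 50 g/eq = 393.7 eq.
NaHCO₃ supplies 1 eq per mole → 393.7 mol.
Mass: 393.7 mol × 84 g/mol = 33,070 g.

33.1 kg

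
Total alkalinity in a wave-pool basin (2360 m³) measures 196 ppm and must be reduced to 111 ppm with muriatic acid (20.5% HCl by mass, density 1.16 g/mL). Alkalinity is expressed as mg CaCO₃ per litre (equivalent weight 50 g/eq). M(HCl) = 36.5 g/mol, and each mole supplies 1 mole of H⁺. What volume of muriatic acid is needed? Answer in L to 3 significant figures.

Volume: 2360 m³ = 2,360,000 L.
Alkalinity to neutralize: (196 − 111) = 85 mg/L as CaCO₃ × 2,360,000 L = 200,600 g as CaCO₃.
Equivalents of H⁺ required: 200,600 ÷ 50 g/eq = 4012 eq = 4012 mol HCl.
Mass of HCl: 4012 × 36.5 = 146,400 g.
Mass of 20.5% solution: 146,400 / 0.205 = 714,300 g.
Volume: 714,300 g ÷ 1.16 g/mL = 615,800 mL.

616 L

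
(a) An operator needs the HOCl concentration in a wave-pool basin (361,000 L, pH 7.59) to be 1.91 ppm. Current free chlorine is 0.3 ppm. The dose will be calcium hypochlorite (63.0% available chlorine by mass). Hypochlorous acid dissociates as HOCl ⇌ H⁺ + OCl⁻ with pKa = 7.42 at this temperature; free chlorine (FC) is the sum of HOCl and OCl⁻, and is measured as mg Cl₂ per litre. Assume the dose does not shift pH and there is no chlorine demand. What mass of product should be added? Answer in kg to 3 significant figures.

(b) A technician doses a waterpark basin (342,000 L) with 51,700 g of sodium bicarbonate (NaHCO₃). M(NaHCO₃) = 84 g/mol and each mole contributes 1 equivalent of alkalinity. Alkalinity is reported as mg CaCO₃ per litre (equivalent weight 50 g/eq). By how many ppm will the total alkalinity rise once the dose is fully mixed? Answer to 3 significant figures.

(a) 2.54 kg; (b) 90.0 ppm

(a) [OCl⁻]/[HOCl] = 10^(pH − pKa) = 10^(7.59 − 7.42) = 1.479; fraction as HOCl = 1/(1 + 1.479) = 0.4034.
(a) Free chlorine required for 1.91 ppm HOCl: 1.91 / 0.4034 = 4.735 ppm.
(a) FC to add: 4.735 − 0.3 = 4.435 mg/L as Cl₂.
(a) Cl₂ equivalent: 4.435 mg/L × 361,000 L = 1601 g.
(a) Product at 63.0% available Cl: 1601 / 0.63 = 2541 g.

(b) Moles of NaHCO₃: 51,700 g ÷ 84 g/mol = 615.5 mol → 615.5 eq of alkalinity.
(b) As CaCO₃: 615.5 eq × 50 g/eq = 30,770 g.
(b) Rise: 30,770 g / 342,000 L × 1000 = 89.98 mg/L.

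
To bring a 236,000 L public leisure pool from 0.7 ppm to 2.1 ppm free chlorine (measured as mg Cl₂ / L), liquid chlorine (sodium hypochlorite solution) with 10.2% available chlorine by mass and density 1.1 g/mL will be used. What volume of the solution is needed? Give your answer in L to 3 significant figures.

2.94 L

Chlorine deficit: 2.1 − 0.7 = 1.4 ppm = 1.4 mg/L as Cl₂.
Cl₂ equivalent needed: 1.4 mg/L × 236,000 L = 330,400 mg = 330.4 g.
Product at 10.2% available chlorine: 330.4 / 0.102 = 3239 g.
Volume at density 1.1 g/mL: 3239 g ÷ 1.1 g/mL = 2945 mL.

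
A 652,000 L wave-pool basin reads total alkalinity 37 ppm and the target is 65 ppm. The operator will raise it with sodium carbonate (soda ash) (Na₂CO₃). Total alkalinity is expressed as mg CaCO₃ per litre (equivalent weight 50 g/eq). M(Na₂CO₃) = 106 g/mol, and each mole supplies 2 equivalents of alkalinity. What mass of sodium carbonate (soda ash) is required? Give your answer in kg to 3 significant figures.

19.4 kg

Alkalinity to add: (65 − 37) = 28 mg/L as CaCO₃ × 652,000 L = 18,260 g as CaCO₃.
Equivalents: 18,260 g ÷ 50 g/eq = 365.1 eq.
Each mole of Na₂CO₃ supplies 2 eq, so 365.1 / 2 = 182.6 mol.
Mass: 182.6 mol × 106 g/mol = 19,350 g.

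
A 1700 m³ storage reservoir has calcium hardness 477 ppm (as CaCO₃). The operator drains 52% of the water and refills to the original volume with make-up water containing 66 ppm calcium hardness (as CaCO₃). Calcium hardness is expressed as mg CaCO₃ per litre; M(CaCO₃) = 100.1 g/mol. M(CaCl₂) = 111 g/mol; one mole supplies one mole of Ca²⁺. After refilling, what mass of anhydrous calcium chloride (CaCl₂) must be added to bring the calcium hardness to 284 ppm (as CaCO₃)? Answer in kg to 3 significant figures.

Volume: 1700 m³ = 1,700,000 L.
After draining 52% and refilling: 477 × 0.48 + 66 × 0.52 = 263.28 ppm.
Deficit to target: 284 − 263.28 = 20.72 mg/L.
As CaCO₃: 20.72 mg/L × 1,700,000 L = 35,220 g; ÷ 100.1 = 351.9 mol Ca²⁺.
Mass: 351.9 × 111 = 39,060 g.

39.1 kg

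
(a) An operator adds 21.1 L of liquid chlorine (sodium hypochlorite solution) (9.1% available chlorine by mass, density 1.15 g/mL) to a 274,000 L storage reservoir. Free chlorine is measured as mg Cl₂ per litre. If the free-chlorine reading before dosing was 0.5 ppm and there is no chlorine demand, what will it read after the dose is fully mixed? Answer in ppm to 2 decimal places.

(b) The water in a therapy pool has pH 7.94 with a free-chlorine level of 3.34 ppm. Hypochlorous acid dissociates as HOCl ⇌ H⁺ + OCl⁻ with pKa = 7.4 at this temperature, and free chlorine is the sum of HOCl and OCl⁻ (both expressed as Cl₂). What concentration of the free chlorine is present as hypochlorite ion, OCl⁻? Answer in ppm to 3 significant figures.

(a) 8.56 ppm; (b) 2.59 ppm

(a) Mass of solution: 21.1 L × 1000 mL/L × 1.15 g/mL = 24,260 g.
(a) Available chlorine delivered: 24,260 g × 0.091 = 2208 g as Cl₂.
(a) Concentration rise: 2208 g / 274,000 L = 8.059 mg/L = 8.06 ppm.
(a) Final FC: 0.5 + 8.06 = 8.56 ppm.

(b) [OCl⁻]/[HOCl] = 10^(pH − pKa) = 10^(7.94 − 7.4) = 10^0.54 = 3.467.
(b) Fraction as HOCl = 1 / (1 + 3.467) = 0.2238.
(b) OCl⁻ = (1 − 0.2238) × 3.34 ppm = 2.592 ppm.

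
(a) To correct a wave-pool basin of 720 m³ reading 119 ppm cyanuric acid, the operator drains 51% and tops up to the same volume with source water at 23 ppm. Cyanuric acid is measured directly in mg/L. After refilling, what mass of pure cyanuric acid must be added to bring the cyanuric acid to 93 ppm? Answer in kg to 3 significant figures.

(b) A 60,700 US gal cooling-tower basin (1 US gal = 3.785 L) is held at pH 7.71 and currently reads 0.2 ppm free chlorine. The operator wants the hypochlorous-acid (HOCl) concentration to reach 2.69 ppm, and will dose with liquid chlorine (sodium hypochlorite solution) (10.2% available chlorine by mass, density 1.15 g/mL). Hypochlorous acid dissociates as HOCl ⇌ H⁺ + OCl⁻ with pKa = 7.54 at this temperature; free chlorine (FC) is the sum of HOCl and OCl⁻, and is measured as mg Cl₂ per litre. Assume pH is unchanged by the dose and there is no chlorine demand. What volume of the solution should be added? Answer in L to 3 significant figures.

(a) 16.5 kg; (b) 12.7 L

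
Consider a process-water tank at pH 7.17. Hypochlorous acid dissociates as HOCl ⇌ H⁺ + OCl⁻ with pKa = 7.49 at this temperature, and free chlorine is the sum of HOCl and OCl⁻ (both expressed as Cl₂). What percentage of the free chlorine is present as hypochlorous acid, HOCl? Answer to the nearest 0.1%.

[OCl⁻]/[HOCl] = 10^(pH − pKa) = 10^(7.17 − 7.49) = 10^-0.32 = 0.4786.
Fraction as HOCl = 1 / (1 + 0.4786) = 0.6763.

67.6%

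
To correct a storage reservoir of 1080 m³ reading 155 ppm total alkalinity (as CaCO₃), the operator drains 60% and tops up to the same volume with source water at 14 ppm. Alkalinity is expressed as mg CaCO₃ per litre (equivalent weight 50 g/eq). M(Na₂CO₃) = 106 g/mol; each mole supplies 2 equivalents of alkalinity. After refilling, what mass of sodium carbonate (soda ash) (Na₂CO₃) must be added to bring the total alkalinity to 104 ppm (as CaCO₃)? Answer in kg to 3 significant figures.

38.5 kg

Volume: 1080 m³ = 1,080,000 L.
After draining 60% and refilling: 155 × 0.40 + 14 × 0.60 = 70.4 ppm.
Deficit to target: 104 − 70.4 = 33.6 mg/L.
As CaCO₃: 33.6 mg/L × 1,080,000 L = 36,290 g; ÷ 50 g/eq ÷ 2 = 362.9 mol Na₂CO₃.
Mass: 362.9 × 106 = 38,470 g.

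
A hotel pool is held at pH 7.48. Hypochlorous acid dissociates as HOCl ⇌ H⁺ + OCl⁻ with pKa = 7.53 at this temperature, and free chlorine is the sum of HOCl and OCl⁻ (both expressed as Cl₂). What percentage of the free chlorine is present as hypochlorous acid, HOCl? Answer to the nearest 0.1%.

[OCl⁻]/[HOCl] = 10^(pH − pKa) = 10^(7.48 − 7.53) = 10^-0.05 = 0.8913.
Fraction as HOCl = 1 / (1 + 0.8913) = 0.5288.

52.9%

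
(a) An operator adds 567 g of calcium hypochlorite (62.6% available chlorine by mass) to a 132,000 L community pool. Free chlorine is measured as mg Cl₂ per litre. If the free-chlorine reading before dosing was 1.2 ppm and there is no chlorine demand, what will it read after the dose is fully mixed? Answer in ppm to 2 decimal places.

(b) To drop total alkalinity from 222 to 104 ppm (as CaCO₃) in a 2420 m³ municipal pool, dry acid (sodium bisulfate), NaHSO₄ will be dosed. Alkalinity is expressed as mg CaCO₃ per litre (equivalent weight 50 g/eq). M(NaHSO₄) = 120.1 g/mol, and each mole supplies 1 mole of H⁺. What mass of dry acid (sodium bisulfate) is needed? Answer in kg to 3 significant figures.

(a) Available chlorine delivered: 567 g × 0.626 = 354.9 g as Cl₂.
(a) Concentration rise: 354.9 g / 132,000 L = 2.689 mg/L = 2.69 ppm.
(a) Final FC: 1.2 + 2.69 = 3.89 ppm.

(b) Volume: 2420 m³ = 2,420,000 L.
(b) Alkalinity to neutralize: (222 − 104) = 118 mg/L as CaCO₃ × 2,420,000 L = 285,600 g as CaCO₃.
(b) Equivalents of H⁺ required: 285,600 ÷ 50 g/eq = 5711 eq = 5711 mol NaHSO₄.
(b) Mass of NaHSO₄: 5711 × 120.1 = 685,900 g.

(a) 3.89 ppm; (b) 686 kg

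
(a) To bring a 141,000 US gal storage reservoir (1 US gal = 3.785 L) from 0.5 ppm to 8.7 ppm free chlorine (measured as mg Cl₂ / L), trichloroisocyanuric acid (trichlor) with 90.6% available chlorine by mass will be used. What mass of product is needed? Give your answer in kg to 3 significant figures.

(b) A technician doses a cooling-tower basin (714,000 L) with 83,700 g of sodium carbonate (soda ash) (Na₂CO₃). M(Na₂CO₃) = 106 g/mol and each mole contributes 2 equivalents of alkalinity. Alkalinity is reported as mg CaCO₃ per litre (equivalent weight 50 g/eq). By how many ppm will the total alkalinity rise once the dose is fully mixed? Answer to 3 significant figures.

(a) 4.83 kg; (b) 111 ppm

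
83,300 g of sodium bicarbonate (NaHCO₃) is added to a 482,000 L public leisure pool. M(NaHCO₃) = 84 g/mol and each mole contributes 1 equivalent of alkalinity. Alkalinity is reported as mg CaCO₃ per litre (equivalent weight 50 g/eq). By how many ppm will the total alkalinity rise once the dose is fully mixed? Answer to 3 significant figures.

103 ppm

Moles of NaHCO₃: 83,300 g ÷ 84 g/mol = 991.7 mol → 991.7 eq of alkalinity.
As CaCO₃: 991.7 eq × 50 g/eq = 49,580 g.
Rise: 49,580 g / 482,000 L × 1000 = 102.9 mg/L.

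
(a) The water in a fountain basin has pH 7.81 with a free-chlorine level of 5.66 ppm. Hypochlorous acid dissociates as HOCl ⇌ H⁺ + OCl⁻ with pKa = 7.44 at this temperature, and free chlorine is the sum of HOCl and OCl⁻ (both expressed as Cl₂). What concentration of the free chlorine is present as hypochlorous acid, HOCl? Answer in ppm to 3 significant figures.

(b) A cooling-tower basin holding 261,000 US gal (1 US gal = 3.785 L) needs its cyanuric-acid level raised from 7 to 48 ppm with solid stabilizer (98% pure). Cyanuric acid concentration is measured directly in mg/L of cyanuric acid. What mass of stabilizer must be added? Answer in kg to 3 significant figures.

(a) 1.69 ppm; (b) 41.3 kg

(a) [OCl⁻]/[HOCl] = 10^(pH − pKa) = 10^(7.81 − 7.44) = 10^0.37 = 2.344.
(a) Fraction as HOCl = 1 / (1 + 2.344) = 0.299.
(a) HOCl = 0.299 × 5.66 ppm = 1.692 ppm.

(b) Volume: 261,000 US gal × 3.785 L/gal = 987,885 L.
(b) CYA to add: (48 − 7) = 41 mg/L × 987,885 L = 40,500 g cyanuric acid.
(b) At 98% purity: 40,500 / 0.98 = 41,330 g product.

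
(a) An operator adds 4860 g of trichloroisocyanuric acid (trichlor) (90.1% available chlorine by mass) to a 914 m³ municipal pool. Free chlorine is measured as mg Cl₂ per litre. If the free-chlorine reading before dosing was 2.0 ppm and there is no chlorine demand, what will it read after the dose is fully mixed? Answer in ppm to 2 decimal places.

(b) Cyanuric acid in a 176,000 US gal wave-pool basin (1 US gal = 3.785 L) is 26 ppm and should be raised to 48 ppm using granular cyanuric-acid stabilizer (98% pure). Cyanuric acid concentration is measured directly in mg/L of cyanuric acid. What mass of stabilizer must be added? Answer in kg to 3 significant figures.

(a) Volume: 914 m³ = 914,000 L.
(a) Available chlorine delivered: 4860 g × 0.901 = 4379 g as Cl₂.
(a) Concentration rise: 4379 g / 914,000 L = 4.791 mg/L = 4.79 ppm.
(a) Final FC: 2.0 + 4.79 = 6.79 ppm.

(b) Volume: 176,000 US gal × 3.785 L/gal = 666,160 L.
(b) CYA to add: (48 − 26) = 22 mg/L × 666,160 L = 14,660 g cyanuric acid.
(b) At 98% purity: 14,660 / 0.98 = 14,950 g product.

(a) 6.79 ppm; (b) 15.0 kg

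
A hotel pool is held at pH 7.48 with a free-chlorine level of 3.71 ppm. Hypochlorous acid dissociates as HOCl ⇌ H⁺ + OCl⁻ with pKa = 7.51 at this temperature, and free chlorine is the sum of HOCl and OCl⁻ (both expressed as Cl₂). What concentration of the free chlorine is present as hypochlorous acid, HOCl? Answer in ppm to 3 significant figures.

[OCl⁻]/[HOCl] = 10^(pH − pKa) = 10^(7.48 − 7.51) = 10^-0.03 = 0.9333.
Fraction as HOCl = 1 / (1 + 0.9333) = 0.5173.
HOCl = 0.5173 × 3.71 ppm = 1.919 ppm.

1.92 ppm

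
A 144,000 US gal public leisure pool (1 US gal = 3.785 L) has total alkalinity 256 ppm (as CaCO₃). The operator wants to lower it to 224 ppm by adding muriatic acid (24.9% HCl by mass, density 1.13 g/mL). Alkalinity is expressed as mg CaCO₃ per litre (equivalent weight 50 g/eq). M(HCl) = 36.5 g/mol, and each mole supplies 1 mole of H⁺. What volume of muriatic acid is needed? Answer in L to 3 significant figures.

45.3 L

Volume: 144,000 US gal × 3.785 L/gal = 545,040 L.
Alkalinity to neutralize: (256 − 224) = 32 mg/L as CaCO₃ × 545,040 L = 17,440 g as CaCO₃.
Equivalents of H⁺ required: 17,440 ÷ 50 g/eq = 348.8 eq = 348.8 mol HCl.
Mass of HCl: 348.8 × 36.5 = 12,730 g.
Mass of 24.9% solution: 12,730 / 0.249 = 51,130 g.
Volume: 51,130 g ÷ 1.13 g/mL = 45,250 mL.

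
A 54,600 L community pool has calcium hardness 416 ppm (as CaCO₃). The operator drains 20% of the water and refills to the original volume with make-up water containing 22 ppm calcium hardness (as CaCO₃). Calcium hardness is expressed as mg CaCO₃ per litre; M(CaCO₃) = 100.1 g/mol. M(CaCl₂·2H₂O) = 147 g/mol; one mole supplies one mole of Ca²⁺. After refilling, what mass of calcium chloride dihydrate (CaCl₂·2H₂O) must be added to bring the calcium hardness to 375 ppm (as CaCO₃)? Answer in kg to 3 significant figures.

3.03 kg

After draining 20% and refilling: 416 × 0.80 + 22 × 0.20 = 337.2 ppm.
Deficit to target: 375 − 337.2 = 37.8 mg/L.
As CaCO₃: 37.8 mg/L × 54,600 L = 2064 g; ÷ 100.1 = 20.62 mol Ca²⁺.
Mass: 20.62 × 147 = 3031 g.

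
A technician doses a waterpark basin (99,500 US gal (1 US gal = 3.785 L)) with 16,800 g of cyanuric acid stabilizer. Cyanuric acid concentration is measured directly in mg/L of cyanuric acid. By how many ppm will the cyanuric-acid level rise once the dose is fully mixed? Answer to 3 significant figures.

44.6 ppm

Volume: 99,500 US gal × 3.785 L/gal = 376,608 L.
Rise: 16,800 g / 376,608 L × 1000 = 44.61 mg/L.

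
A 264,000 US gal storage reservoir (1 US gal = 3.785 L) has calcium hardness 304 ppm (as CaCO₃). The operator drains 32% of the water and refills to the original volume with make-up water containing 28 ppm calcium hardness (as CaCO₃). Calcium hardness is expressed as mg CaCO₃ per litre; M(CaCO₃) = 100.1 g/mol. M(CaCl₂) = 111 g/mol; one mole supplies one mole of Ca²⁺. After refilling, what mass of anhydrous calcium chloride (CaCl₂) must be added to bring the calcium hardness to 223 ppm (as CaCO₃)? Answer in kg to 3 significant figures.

Volume: 264,000 US gal × 3.785 L/gal = 999,240 L.
After draining 32% and refilling: 304 × 0.68 + 28 × 0.32 = 215.68 ppm.
Deficit to target: 223 − 215.68 = 7.32 mg/L.
As CaCO₃: 7.32 mg/L × 999,240 L = 7314 g; ÷ 100.1 = 73.07 mol Ca²⁺.
Mass: 73.07 × 111 = 8111 g.

8.11 kg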